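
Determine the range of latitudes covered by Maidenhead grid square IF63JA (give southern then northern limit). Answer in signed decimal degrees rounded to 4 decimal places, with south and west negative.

-37.0000, -36.9583

Field I=8, F=5: +8·20° lon, +5·10° lat → SW at lon -20°, lat -40°.
Square 6, 3: +6·2° lon, +3·1° lat → SW at lon -8°, lat -37°.
Subsquare j=9, a=0: +9·0.0833333° lon, +0·0.0416667° lat → SW at lon -7.25°, lat -37°.
Cell spans 0.0833333° lon × 0.0416667° lat.
south -37.0000, north -36.9583.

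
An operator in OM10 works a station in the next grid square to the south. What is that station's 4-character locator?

Latitude square 0; −1 → -1, wraps to 9, carry into field.
Latitude field M = 12; −1 → 11 = L.
The longitude characters are unchanged.

OL19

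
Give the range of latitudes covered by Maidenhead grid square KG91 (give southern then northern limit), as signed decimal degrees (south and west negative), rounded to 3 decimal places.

-29.000, -28.000

Field K=10, G=6: +10·20° lon, +6·10° lat → SW at lon 20°, lat -30°.
Square 9, 1: +9·2° lon, +1·1° lat → SW at lon 38°, lat -29°.
Cell spans 2° lon × 1° lat.
south -29.000, north -28.000.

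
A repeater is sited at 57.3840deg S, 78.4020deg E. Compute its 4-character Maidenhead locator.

MD92

Offset from 180°W / 90°S: lon 258.40°, lat 32.62°.
Field: 258.40/20 → 12 → M, 32.62/10 → 3 → D; chars MD.
Square: 18.40/2 → 9, 2.62/1 → 2; chars 92.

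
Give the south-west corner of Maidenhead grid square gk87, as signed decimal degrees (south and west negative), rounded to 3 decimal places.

17.000, -44.000

Field G=6, K=10: +6·20° lon, +10·10° lat → SW at lon -60°, lat 10°.
Square 8, 7: +8·2° lon, +7·1° lat → SW at lon -44°, lat 17°.
latitude 17.000, longitude -44.000.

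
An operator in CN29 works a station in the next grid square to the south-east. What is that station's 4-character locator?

CN38

Longitude square 2; +1 → 3.
Latitude square 9; −1 → 8.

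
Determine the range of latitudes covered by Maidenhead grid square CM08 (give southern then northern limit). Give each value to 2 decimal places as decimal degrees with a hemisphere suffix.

38.00° N, 39.00° N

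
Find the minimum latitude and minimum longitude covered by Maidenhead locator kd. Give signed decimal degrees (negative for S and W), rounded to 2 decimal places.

-60.00, 20.00

Field K=10, D=3: +10·20° lon, +3·10° lat → SW at lon 20°, lat -60°.
latitude -60.00, longitude 20.00.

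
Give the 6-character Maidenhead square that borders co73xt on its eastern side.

Longitude subsquare x = 23; +1 → 24, wraps to 0 = a, carry into square.
Longitude square 7; +1 → 8.
The latitude characters are unchanged.

CO83at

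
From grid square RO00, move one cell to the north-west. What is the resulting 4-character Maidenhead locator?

Longitude square 0; −1 → -1, wraps to 9, carry into field.
Longitude field R = 17; −1 → 16 = Q.
Latitude square 0; +1 → 1.

QO91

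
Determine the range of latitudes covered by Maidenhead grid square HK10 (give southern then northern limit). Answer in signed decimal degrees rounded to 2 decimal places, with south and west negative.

10.00, 11.00

Field H=7, K=10: +7·20° lon, +10·10° lat → SW at lon -40°, lat 10°.
Square 1, 0: +1·2° lon, +0·1° lat → SW at lon -38°, lat 10°.
Cell spans 2° lon × 1° lat.
south 10.00, north 11.00.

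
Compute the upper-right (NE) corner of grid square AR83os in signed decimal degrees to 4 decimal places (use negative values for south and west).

83.7917, -162.7500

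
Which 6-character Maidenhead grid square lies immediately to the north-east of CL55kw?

CL55lx

Longitude subsquare k = 10; +1 → 11 = l.
Latitude subsquare w = 22; +1 → 23 = x.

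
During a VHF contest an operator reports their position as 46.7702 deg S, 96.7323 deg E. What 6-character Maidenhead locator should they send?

Offset from 180°W / 90°S: lon 276.7323°, lat 43.2298°.
Field: lon ⌊276.7323/20⌋ = 13 → N; lat ⌊43.2298/10⌋ = 4 → E.
Square: lon ⌊16.7323/2⌋ = 8; lat ⌊3.2298/1⌋ = 3.
Subsquare: lon ⌊0.7323/0.0833333⌋ = 8 → i; lat ⌊0.2298/0.0416667⌋ = 5 → f.

NE83if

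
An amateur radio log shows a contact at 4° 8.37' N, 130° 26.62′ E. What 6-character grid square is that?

Shift to the Maidenhead origin (180°W, 90°S): lon 310.4437, lat 94.1395.
Field (20°×10°, letters A–R): lon ⌊310.4437/20⌋ = 15 → P; lat ⌊94.1395/10⌋ = 9 → J.
Square (2°×1°, digits 0–9): lon ⌊10.4437/2⌋ = 5; lat ⌊4.1395/1⌋ = 4.
Subsquare (5′×2.5′, letters a–x): lon ⌊0.4437/0.0833333⌋ = 5 → f; lat ⌊0.1395/0.0416667⌋ = 3 → d.

PJ54fd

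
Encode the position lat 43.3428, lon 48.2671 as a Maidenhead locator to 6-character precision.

LN43di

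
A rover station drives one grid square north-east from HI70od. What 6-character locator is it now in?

Longitude subsquare o = 14; +1 → 15 = p.
Latitude subsquare d = 3; +1 → 4 = e.

HI70pe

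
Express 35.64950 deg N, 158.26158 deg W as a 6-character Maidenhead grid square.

BM05up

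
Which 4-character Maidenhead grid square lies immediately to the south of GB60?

Latitude square 0; −1 → -1, wraps to 9, carry into field.
Latitude field B = 1; −1 → 0 = A.
The longitude characters are unchanged.

GA69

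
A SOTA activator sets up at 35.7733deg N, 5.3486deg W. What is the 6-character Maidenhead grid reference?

IM75hs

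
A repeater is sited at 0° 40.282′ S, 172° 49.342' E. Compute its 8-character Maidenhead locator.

RI69jh88

Offset from 180°W / 90°S: lon 352.82237°, lat 89.32863°.
Field: lon ⌊352.82237/20⌋ = 17 → R; lat ⌊89.32863/10⌋ = 8 → I.
Square: lon ⌊12.82237/2⌋ = 6; lat ⌊9.32863/1⌋ = 9.
Subsquare: lon ⌊0.82237/0.0833333⌋ = 9 → j; lat ⌊0.32863/0.0416667⌋ = 7 → h.
Extended square: lon ⌊0.07237/0.00833333⌋ = 8; lat ⌊0.03697/0.00416667⌋ = 8.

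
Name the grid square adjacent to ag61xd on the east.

AG71ad

Longitude subsquare x = 23; +1 → 24, wraps to 0 = a, carry into square.
Longitude square 6; +1 → 7.
The latitude characters are unchanged.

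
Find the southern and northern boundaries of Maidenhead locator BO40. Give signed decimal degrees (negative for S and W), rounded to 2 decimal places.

50.00, 51.00

Field B=1, O=14: +1·20° lon, +14·10° lat → SW at lon -160°, lat 50°.
Square 4, 0: +4·2° lon, +0·1° lat → SW at lon -152°, lat 50°.
Cell spans 2° lon × 1° lat.
south 50.00, north 51.00.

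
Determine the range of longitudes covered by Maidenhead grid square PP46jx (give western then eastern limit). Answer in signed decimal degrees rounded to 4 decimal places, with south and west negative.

Field P=15, P=15: +15·20° lon, +15·10° lat → SW at lon 120°, lat 60°.
Square 4, 6: +4·2° lon, +6·1° lat → SW at lon 128°, lat 66°.
Subsquare j=9, x=23: +9·0.0833333° lon, +23·0.0416667° lat → SW at lon 128.75°, lat 66.9583°.
Cell spans 0.0833333° lon × 0.0416667° lat.
west 128.7500, east 128.8333.

128.7500, 128.8333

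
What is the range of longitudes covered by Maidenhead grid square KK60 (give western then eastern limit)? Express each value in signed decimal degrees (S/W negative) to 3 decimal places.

32.000, 34.000

Field K=10, K=10: +10·20° lon, +10·10° lat → SW at lon 20°, lat 10°.
Square 6, 0: +6·2° lon, +0·1° lat → SW at lon 32°, lat 10°.
Cell spans 2° lon × 1° lat.
west 32.000, east 34.000.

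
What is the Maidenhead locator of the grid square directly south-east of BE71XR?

Longitude subsquare x = 23; +1 → 24, wraps to 0 = a, carry into square.
Longitude square 7; +1 → 8.
Latitude subsquare r = 17; −1 → 16 = q.

BE81aq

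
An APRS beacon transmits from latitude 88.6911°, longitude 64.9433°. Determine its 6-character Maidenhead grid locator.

Add 180° to longitude and 90° to latitude: 244.9433, 178.6911.
Field: lon ⌊244.9433/20⌋ = 12 → M; lat ⌊178.6911/10⌋ = 17 → R.
Square: lon ⌊4.9433/2⌋ = 2; lat ⌊8.6911/1⌋ = 8.
Subsquare: lon ⌊0.9433/0.0833333⌋ = 11 → l; lat ⌊0.6911/0.0416667⌋ = 16 → q.

MR28lq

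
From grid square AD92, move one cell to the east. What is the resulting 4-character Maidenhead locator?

BD02

Longitude square 9; +1 → 10, wraps to 0, carry into field.
Longitude field A = 0; +1 → 1 = B.
The latitude characters are unchanged.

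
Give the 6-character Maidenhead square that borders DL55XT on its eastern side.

Longitude subsquare x = 23; +1 → 24, wraps to 0 = a, carry into square.
Longitude square 5; +1 → 6.
The latitude characters are unchanged.

DL65at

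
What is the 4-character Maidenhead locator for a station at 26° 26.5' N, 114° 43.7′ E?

OL76

Add 180° to longitude and 90° to latitude: 294.73, 116.44.
Field: lon ⌊294.73/20⌋ = 14 → O; lat ⌊116.44/10⌋ = 11 → L.
Square: lon ⌊14.73/2⌋ = 7; lat ⌊6.44/1⌋ = 6.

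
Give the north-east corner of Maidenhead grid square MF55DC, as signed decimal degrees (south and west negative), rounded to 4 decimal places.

Field M=12, F=5: +12·20° lon, +5·10° lat → SW at lon 60°, lat -40°.
Square 5, 5: +5·2° lon, +5·1° lat → SW at lon 70°, lat -35°.
Subsquare d=3, c=2: +3·0.0833333° lon, +2·0.0416667° lat → SW at lon 70.25°, lat -34.9167°.
Cell spans 0.0833333° lon × 0.0416667° lat. NE corner is SW corner plus one full cell.
latitude -34.8750, longitude 70.3333.

-34.8750, 70.3333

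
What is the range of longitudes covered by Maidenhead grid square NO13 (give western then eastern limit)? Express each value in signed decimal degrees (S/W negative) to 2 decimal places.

Field N=13, O=14: +13·20° lon, +14·10° lat → SW at lon 80°, lat 50°.
Square 1, 3: +1·2° lon, +3·1° lat → SW at lon 82°, lat 53°.
Cell spans 2° lon × 1° lat.
west 82.00, east 84.00.

82.00, 84.00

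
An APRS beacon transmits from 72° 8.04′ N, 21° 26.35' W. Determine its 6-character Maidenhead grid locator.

HQ92gd

Add 180° to longitude and 90° to latitude: 158.5608, 162.1340.
Field: lon ⌊158.5608/20⌋ = 7 → H; lat ⌊162.1340/10⌋ = 16 → Q.
Square: lon ⌊18.5608/2⌋ = 9; lat ⌊2.1340/1⌋ = 2.
Subsquare: lon ⌊0.5608/0.0833333⌋ = 6 → g; lat ⌊0.1340/0.0416667⌋ = 3 → d.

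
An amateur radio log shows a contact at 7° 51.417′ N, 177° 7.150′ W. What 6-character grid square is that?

Shift to the Maidenhead origin (180°W, 90°S): lon 2.8808, lat 97.8569.
Field: 2.8808/20 → 0 → A, 97.8569/10 → 9 → J; chars AJ.
Square: 2.8808/2 → 1, 7.8569/1 → 7; chars 17.
Subsquare: 0.8808/0.0833333 → 10 → k, 0.8569/0.0416667 → 20 → u; chars ku.

AJ17ku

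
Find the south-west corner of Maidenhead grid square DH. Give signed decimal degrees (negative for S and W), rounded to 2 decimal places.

-20.00, -120.00

Field D=3, H=7: +3·20° lon, +7·10° lat → SW at lon -120°, lat -20°.
latitude -20.00, longitude -120.00.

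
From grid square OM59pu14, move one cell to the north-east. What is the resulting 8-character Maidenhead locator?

OM59pu25

Longitude extended square 1; +1 → 2.
Latitude extended square 4; +1 → 5.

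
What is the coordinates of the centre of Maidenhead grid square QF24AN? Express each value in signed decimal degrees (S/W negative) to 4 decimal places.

-35.4375, 144.0417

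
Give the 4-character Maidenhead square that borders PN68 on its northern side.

Latitude square 8; +1 → 9.
The longitude characters are unchanged.

PN69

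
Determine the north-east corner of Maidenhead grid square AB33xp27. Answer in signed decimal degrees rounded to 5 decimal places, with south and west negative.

Field A=0, B=1: +0·20° lon, +1·10° lat → SW at lon -180°, lat -80°.
Square 3, 3: +3·2° lon, +3·1° lat → SW at lon -174°, lat -77°.
Subsquare x=23, p=15: +23·0.0833333° lon, +15·0.0416667° lat → SW at lon -172.083°, lat -76.375°.
Extended square 2, 7: +2·0.00833333° lon, +7·0.00416667° lat → SW at lon -172.067°, lat -76.3458°.
Cell spans 0.00833333° lon × 0.00416667° lat. NE corner is SW corner plus one full cell.
latitude -76.34167, longitude -172.05833.

-76.34167, -172.05833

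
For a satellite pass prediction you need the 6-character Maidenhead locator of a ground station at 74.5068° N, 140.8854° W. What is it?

Add 180° to longitude and 90° to latitude: 39.1146, 164.5068.
Field: 39.1146/20 → 1 → B, 164.5068/10 → 16 → Q; chars BQ.
Square: 19.1146/2 → 9, 4.5068/1 → 4; chars 94.
Subsquare: 1.1146/0.0833333 → 13 → n, 0.5068/0.0416667 → 12 → m; chars nm.

BQ94nm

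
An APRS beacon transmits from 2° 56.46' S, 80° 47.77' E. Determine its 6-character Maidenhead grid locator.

NI07jb

Offset from 180°W / 90°S: lon 260.7962°, lat 87.0590°.
Field: lon ⌊260.7962/20⌋ = 13 → N; lat ⌊87.0590/10⌋ = 8 → I.
Square: lon ⌊0.7962/2⌋ = 0; lat ⌊7.0590/1⌋ = 7.
Subsquare: lon ⌊0.7962/0.0833333⌋ = 9 → j; lat ⌊0.0590/0.0416667⌋ = 1 → b.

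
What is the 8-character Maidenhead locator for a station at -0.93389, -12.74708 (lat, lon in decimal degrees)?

II39pb05

Offset from 180°W / 90°S: lon 167.25292°, lat 89.06611°.
Field: 167.25292/20 → 8 → I, 89.06611/10 → 8 → I; chars II.
Square: 7.25292/2 → 3, 9.06611/1 → 9; chars 39.
Subsquare: 1.25292/0.0833333 → 15 → p, 0.06611/0.0416667 → 1 → b; chars pb.
Extended square: 0.00292/0.00833333 → 0, 0.02444/0.00416667 → 5; chars 05.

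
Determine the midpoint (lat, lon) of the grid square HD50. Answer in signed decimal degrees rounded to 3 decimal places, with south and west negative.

-59.500, -29.000

Field H=7, D=3: +7·20° lon, +3·10° lat → SW at lon -40°, lat -60°.
Square 5, 0: +5·2° lon, +0·1° lat → SW at lon -30°, lat -60°.
Cell spans 2° lon × 1° lat. Centre is SW corner plus half of each.
latitude -59.500, longitude -29.000.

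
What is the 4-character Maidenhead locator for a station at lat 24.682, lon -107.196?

DL64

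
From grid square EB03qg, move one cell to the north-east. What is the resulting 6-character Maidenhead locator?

EB03rh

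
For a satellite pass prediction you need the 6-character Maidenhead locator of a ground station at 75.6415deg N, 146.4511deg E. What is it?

Offset from 180°W / 90°S: lon 326.4511°, lat 165.6415°.
Field: lon ⌊326.4511/20⌋ = 16 → Q; lat ⌊165.6415/10⌋ = 16 → Q.
Square: lon ⌊6.4511/2⌋ = 3; lat ⌊5.6415/1⌋ = 5.
Subsquare: lon ⌊0.4511/0.0833333⌋ = 5 → f; lat ⌊0.6415/0.0416667⌋ = 15 → p.

QQ35fp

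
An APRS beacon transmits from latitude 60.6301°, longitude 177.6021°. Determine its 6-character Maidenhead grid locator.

Shift to the Maidenhead origin (180°W, 90°S): lon 357.6021, lat 150.6301.
Field (20°×10°, letters A–R): 357.6021/20 → 17 → R, 150.6301/10 → 15 → P; chars RP.
Square (2°×1°, digits 0–9): 17.6021/2 → 8, 0.6301/1 → 0; chars 80.
Subsquare (5′×2.5′, letters a–x): 1.6021/0.0833333 → 19 → t, 0.6301/0.0416667 → 15 → p; chars tp.

RP80tp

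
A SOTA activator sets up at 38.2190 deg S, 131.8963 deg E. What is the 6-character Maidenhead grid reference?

PF51ws

Shift to the Maidenhead origin (180°W, 90°S): lon 311.8963, lat 51.7810.
Field: 311.8963/20 → 15 → P, 51.7810/10 → 5 → F; chars PF.
Square: 11.8963/2 → 5, 1.7810/1 → 1; chars 51.
Subsquare: 1.8963/0.0833333 → 22 → w, 0.7810/0.0416667 → 18 → s; chars ws.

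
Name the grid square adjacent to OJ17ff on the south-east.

Longitude subsquare f = 5; +1 → 6 = g.
Latitude subsquare f = 5; −1 → 4 = e.

OJ17ge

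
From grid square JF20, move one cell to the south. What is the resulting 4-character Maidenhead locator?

JE29

Latitude square 0; −1 → -1, wraps to 9, carry into field.
Latitude field F = 5; −1 → 4 = E.
The longitude characters are unchanged.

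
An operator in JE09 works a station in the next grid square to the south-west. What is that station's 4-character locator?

Longitude square 0; −1 → -1, wraps to 9, carry into field.
Longitude field J = 9; −1 → 8 = I.
Latitude square 9; −1 → 8.

IE98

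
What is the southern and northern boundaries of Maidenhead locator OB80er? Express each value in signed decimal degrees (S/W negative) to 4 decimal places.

-79.2917, -79.2500

Field O=14, B=1: +14·20° lon, +1·10° lat → SW at lon 100°, lat -80°.
Square 8, 0: +8·2° lon, +0·1° lat → SW at lon 116°, lat -80°.
Subsquare e=4, r=17: +4·0.0833333° lon, +17·0.0416667° lat → SW at lon 116.333°, lat -79.2917°.
Cell spans 0.0833333° lon × 0.0416667° lat.
south -79.2917, north -79.2500.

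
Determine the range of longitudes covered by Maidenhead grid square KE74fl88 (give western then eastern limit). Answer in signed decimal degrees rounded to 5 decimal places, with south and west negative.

34.48333, 34.49167

Field K=10, E=4: +10·20° lon, +4·10° lat → SW at lon 20°, lat -50°.
Square 7, 4: +7·2° lon, +4·1° lat → SW at lon 34°, lat -46°.
Subsquare f=5, l=11: +5·0.0833333° lon, +11·0.0416667° lat → SW at lon 34.4167°, lat -45.5417°.
Extended square 8, 8: +8·0.00833333° lon, +8·0.00416667° lat → SW at lon 34.4833°, lat -45.5083°.
Cell spans 0.00833333° lon × 0.00416667° lat.
west 34.48333, east 34.49167.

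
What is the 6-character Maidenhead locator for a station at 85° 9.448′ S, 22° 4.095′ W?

HA84xu

Offset from 180°W / 90°S: lon 157.9317°, lat 4.8425°.
Field (20°×10°, letters A–R): 157.9317/20 → 7 → H, 4.8425/10 → 0 → A; chars HA.
Square (2°×1°, digits 0–9): 17.9317/2 → 8, 4.8425/1 → 4; chars 84.
Subsquare (5′×2.5′, letters a–x): 1.9317/0.0833333 → 23 → x, 0.8425/0.0416667 → 20 → u; chars xu.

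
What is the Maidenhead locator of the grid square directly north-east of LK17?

Longitude square 1; +1 → 2.
Latitude square 7; +1 → 8.

LK28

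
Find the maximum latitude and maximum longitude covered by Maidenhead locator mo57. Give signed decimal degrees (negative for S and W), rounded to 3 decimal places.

58.000, 72.000

Field M=12, O=14: +12·20° lon, +14·10° lat → SW at lon 60°, lat 50°.
Square 5, 7: +5·2° lon, +7·1° lat → SW at lon 70°, lat 57°.
Cell spans 2° lon × 1° lat. NE corner is SW corner plus one full cell.
latitude 58.000, longitude 72.000.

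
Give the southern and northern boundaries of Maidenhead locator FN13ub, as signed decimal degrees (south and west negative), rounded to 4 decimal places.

Field F=5, N=13: +5·20° lon, +13·10° lat → SW at lon -80°, lat 40°.
Square 1, 3: +1·2° lon, +3·1° lat → SW at lon -78°, lat 43°.
Subsquare u=20, b=1: +20·0.0833333° lon, +1·0.0416667° lat → SW at lon -76.3333°, lat 43.0417°.
Cell spans 0.0833333° lon × 0.0416667° lat.
south 43.0417, north 43.0833.

43.0417, 43.0833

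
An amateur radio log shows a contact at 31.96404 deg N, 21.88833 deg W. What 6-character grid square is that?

Offset from 180°W / 90°S: lon 158.1117°, lat 121.9640°.
Field (20°×10°, letters A–R): lon ⌊158.1117/20⌋ = 7 → H; lat ⌊121.9640/10⌋ = 12 → M.
Square (2°×1°, digits 0–9): lon ⌊18.1117/2⌋ = 9; lat ⌊1.9640/1⌋ = 1.
Subsquare (5′×2.5′, letters a–x): lon ⌊0.1117/0.0833333⌋ = 1 → b; lat ⌊0.9640/0.0416667⌋ = 23 → x.

HM91bx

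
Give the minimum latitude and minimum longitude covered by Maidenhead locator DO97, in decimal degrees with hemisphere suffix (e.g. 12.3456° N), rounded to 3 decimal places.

57.000° N, 102.000° W

Field D=3, O=14: +3·20° lon, +14·10° lat → SW at lon -120°, lat 50°.
Square 9, 7: +9·2° lon, +7·1° lat → SW at lon -102°, lat 57°.
latitude 57.000° N, longitude 102.000° W.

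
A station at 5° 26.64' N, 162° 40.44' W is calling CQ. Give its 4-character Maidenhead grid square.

Add 180° to longitude and 90° to latitude: 17.33, 95.44.
Field: 17.33/20 → 0 → A, 95.44/10 → 9 → J; chars AJ.
Square: 17.33/2 → 8, 5.44/1 → 5; chars 85.

AJ85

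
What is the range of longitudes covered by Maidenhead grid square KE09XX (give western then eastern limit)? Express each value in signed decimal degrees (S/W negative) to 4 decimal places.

21.9167, 22.0000

Field K=10, E=4: +10·20° lon, +4·10° lat → SW at lon 20°, lat -50°.
Square 0, 9: +0·2° lon, +9·1° lat → SW at lon 20°, lat -41°.
Subsquare x=23, x=23: +23·0.0833333° lon, +23·0.0416667° lat → SW at lon 21.9167°, lat -40.0417°.
Cell spans 0.0833333° lon × 0.0416667° lat.
west 21.9167, east 22.0000.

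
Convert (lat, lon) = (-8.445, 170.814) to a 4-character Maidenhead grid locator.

RI51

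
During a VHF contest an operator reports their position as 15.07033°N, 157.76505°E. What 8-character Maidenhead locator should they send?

QK85vb16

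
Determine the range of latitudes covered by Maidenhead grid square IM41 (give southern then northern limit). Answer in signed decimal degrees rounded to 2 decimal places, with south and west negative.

31.00, 32.00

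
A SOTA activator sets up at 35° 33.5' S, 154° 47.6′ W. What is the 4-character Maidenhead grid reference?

BF24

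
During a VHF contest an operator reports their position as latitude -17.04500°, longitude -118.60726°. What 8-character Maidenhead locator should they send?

DH02qw79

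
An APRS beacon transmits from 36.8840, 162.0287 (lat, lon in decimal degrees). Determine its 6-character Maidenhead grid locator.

RM16av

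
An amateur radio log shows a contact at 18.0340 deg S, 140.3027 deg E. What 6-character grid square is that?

Offset from 180°W / 90°S: lon 320.3027°, lat 71.9660°.
Field (20°×10°, letters A–R): 320.3027/20 → 16 → Q, 71.9660/10 → 7 → H; chars QH.
Square (2°×1°, digits 0–9): 0.3027/2 → 0, 1.9660/1 → 1; chars 01.
Subsquare (5′×2.5′, letters a–x): 0.3027/0.0833333 → 3 → d, 0.9660/0.0416667 → 23 → x; chars dx.

QH01dx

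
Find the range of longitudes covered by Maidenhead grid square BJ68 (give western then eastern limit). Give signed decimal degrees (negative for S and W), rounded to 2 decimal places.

Field B=1, J=9: +1·20° lon, +9·10° lat → SW at lon -160°, lat 0°.
Square 6, 8: +6·2° lon, +8·1° lat → SW at lon -148°, lat 8°.
Cell spans 2° lon × 1° lat.
west -148.00, east -146.00.

-148.00, -146.00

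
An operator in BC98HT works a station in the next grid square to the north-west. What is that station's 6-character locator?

Longitude subsquare h = 7; −1 → 6 = g.
Latitude subsquare t = 19; +1 → 20 = u.

BC98gu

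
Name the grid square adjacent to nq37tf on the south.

NQ37te

Latitude subsquare f = 5; −1 → 4 = e.
The longitude characters are unchanged.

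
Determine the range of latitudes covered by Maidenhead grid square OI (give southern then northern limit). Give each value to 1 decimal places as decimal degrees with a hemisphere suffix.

Field O=14, I=8: +14·20° lon, +8·10° lat → SW at lon 100°, lat -10°.
Cell spans 20° lon × 10° lat.
south 10.0° S, north 0.0° N.

10.0° S, 0.0° N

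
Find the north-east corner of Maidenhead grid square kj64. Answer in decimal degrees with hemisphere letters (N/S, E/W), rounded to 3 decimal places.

5.000° N, 34.000° E

Field K=10, J=9: +10·20° lon, +9·10° lat → SW at lon 20°, lat 0°.
Square 6, 4: +6·2° lon, +4·1° lat → SW at lon 32°, lat 4°.
Cell spans 2° lon × 1° lat. NE corner is SW corner plus one full cell.
latitude 5.000° N, longitude 34.000° E.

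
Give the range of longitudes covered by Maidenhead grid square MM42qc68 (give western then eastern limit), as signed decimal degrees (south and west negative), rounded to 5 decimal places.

69.38333, 69.39167

Field M=12, M=12: +12·20° lon, +12·10° lat → SW at lon 60°, lat 30°.
Square 4, 2: +4·2° lon, +2·1° lat → SW at lon 68°, lat 32°.
Subsquare q=16, c=2: +16·0.0833333° lon, +2·0.0416667° lat → SW at lon 69.3333°, lat 32.0833°.
Extended square 6, 8: +6·0.00833333° lon, +8·0.00416667° lat → SW at lon 69.3833°, lat 32.1167°.
Cell spans 0.00833333° lon × 0.00416667° lat.
west 69.38333, east 69.39167.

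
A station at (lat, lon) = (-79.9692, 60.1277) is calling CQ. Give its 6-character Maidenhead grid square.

Add 180° to longitude and 90° to latitude: 240.1277, 10.0308.
Field (20°×10°, letters A–R): 240.1277/20 → 12 → M, 10.0308/10 → 1 → B; chars MB.
Square (2°×1°, digits 0–9): 0.1277/2 → 0, 0.0308/1 → 0; chars 00.
Subsquare (5′×2.5′, letters a–x): 0.1277/0.0833333 → 1 → b, 0.0308/0.0416667 → 0 → a; chars ba.

MB00ba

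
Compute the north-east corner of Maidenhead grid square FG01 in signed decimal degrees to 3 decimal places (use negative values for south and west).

-28.000, -78.000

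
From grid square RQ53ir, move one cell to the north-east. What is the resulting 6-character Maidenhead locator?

Longitude subsquare i = 8; +1 → 9 = j.
Latitude subsquare r = 17; +1 → 18 = s.

RQ53js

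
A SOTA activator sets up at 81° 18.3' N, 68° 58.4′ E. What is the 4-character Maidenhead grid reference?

MR41

Offset from 180°W / 90°S: lon 248.97°, lat 171.31°.
Field: 248.97/20 → 12 → M, 171.31/10 → 17 → R; chars MR.
Square: 8.97/2 → 4, 1.31/1 → 1; chars 41.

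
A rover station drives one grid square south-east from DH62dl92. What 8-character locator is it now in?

Longitude extended square 9; +1 → 10, wraps to 0, carry into subsquare.
Longitude subsquare d = 3; +1 → 4 = e.
Latitude extended square 2; −1 → 1.

DH62el01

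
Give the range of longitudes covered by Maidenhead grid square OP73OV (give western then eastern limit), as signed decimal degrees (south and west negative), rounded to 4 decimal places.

115.1667, 115.2500

Field O=14, P=15: +14·20° lon, +15·10° lat → SW at lon 100°, lat 60°.
Square 7, 3: +7·2° lon, +3·1° lat → SW at lon 114°, lat 63°.
Subsquare o=14, v=21: +14·0.0833333° lon, +21·0.0416667° lat → SW at lon 115.167°, lat 63.875°.
Cell spans 0.0833333° lon × 0.0416667° lat.
west 115.1667, east 115.2500.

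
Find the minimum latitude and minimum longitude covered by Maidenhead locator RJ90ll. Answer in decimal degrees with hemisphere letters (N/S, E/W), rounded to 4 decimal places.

0.4583° N, 178.9167° E

Field R=17, J=9: +17·20° lon, +9·10° lat → SW at lon 160°, lat 0°.
Square 9, 0: +9·2° lon, +0·1° lat → SW at lon 178°, lat 0°.
Subsquare l=11, l=11: +11·0.0833333° lon, +11·0.0416667° lat → SW at lon 178.917°, lat 0.458333°.
latitude 0.4583° N, longitude 178.9167° E.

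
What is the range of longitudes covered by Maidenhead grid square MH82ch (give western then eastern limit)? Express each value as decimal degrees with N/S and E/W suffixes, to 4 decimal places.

76.1667° E, 76.2500° E

Field M=12, H=7: +12·20° lon, +7·10° lat → SW at lon 60°, lat -20°.
Square 8, 2: +8·2° lon, +2·1° lat → SW at lon 76°, lat -18°.
Subsquare c=2, h=7: +2·0.0833333° lon, +7·0.0416667° lat → SW at lon 76.1667°, lat -17.7083°.
Cell spans 0.0833333° lon × 0.0416667° lat.
west 76.1667° E, east 76.2500° E.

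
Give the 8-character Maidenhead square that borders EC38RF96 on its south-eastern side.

Longitude extended square 9; +1 → 10, wraps to 0, carry into subsquare.
Longitude subsquare r = 17; +1 → 18 = s.
Latitude extended square 6; −1 → 5.

EC38sf05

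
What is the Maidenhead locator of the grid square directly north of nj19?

Latitude square 9; +1 → 10, wraps to 0, carry into field.
Latitude field J = 9; +1 → 10 = K.
The longitude characters are unchanged.

NK10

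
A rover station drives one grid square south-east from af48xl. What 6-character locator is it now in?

AF58ak

Longitude subsquare x = 23; +1 → 24, wraps to 0 = a, carry into square.
Longitude square 4; +1 → 5.
Latitude subsquare l = 11; −1 → 10 = k.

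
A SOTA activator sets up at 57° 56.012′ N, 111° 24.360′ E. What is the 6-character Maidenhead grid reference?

Offset from 180°W / 90°S: lon 291.4060°, lat 147.9335°.
Field (20°×10°, letters A–R): lon ⌊291.4060/20⌋ = 14 → O; lat ⌊147.9335/10⌋ = 14 → O.
Square (2°×1°, digits 0–9): lon ⌊11.4060/2⌋ = 5; lat ⌊7.9335/1⌋ = 7.
Subsquare (5′×2.5′, letters a–x): lon ⌊1.4060/0.0833333⌋ = 16 → q; lat ⌊0.9335/0.0416667⌋ = 22 → w.

OO57qw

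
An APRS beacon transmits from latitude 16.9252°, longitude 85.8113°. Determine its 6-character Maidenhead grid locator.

NK26vw

Add 180° to longitude and 90° to latitude: 265.8113, 106.9252.
Field: lon ⌊265.8113/20⌋ = 13 → N; lat ⌊106.9252/10⌋ = 10 → K.
Square: lon ⌊5.8113/2⌋ = 2; lat ⌊6.9252/1⌋ = 6.
Subsquare: lon ⌊1.8113/0.0833333⌋ = 21 → v; lat ⌊0.9252/0.0416667⌋ = 22 → w.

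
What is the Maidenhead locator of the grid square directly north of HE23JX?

HE24ja

Latitude subsquare x = 23; +1 → 24, wraps to 0 = a, carry into square.
Latitude square 3; +1 → 4.
The longitude characters are unchanged.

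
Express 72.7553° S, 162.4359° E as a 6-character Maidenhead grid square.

Offset from 180°W / 90°S: lon 342.4359°, lat 17.2447°.
Field (20°×10°, letters A–R): 342.4359/20 → 17 → R, 17.2447/10 → 1 → B; chars RB.
Square (2°×1°, digits 0–9): 2.4359/2 → 1, 7.2447/1 → 7; chars 17.
Subsquare (5′×2.5′, letters a–x): 0.4359/0.0833333 → 5 → f, 0.2447/0.0416667 → 5 → f; chars ff.

RB17ff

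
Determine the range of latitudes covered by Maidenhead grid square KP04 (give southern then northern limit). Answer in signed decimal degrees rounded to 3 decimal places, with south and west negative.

64.000, 65.000

Field K=10, P=15: +10·20° lon, +15·10° lat → SW at lon 20°, lat 60°.
Square 0, 4: +0·2° lon, +4·1° lat → SW at lon 20°, lat 64°.
Cell spans 2° lon × 1° lat.
south 64.000, north 65.000.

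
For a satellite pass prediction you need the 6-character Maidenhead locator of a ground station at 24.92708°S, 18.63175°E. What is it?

JG95hb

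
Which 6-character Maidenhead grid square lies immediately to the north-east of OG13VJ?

Longitude subsquare v = 21; +1 → 22 = w.
Latitude subsquare j = 9; +1 → 10 = k.

OG13wk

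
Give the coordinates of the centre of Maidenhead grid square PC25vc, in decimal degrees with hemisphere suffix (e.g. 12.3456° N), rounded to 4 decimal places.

Field P=15, C=2: +15·20° lon, +2·10° lat → SW at lon 120°, lat -70°.
Square 2, 5: +2·2° lon, +5·1° lat → SW at lon 124°, lat -65°.
Subsquare v=21, c=2: +21·0.0833333° lon, +2·0.0416667° lat → SW at lon 125.75°, lat -64.9167°.
Cell spans 0.0833333° lon × 0.0416667° lat. Centre is SW corner plus half of each.
latitude 64.8958° S, longitude 125.7917° E.

64.8958° S, 125.7917° E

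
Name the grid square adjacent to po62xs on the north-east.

PO72at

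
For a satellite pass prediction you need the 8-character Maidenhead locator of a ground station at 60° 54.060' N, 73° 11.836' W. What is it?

FP30jv66

Add 180° to longitude and 90° to latitude: 106.80273, 150.90100.
Field: 106.80273/20 → 5 → F, 150.90100/10 → 15 → P; chars FP.
Square: 6.80273/2 → 3, 0.90100/1 → 0; chars 30.
Subsquare: 0.80273/0.0833333 → 9 → j, 0.90100/0.0416667 → 21 → v; chars jv.
Extended square: 0.05273/0.00833333 → 6, 0.02600/0.00416667 → 6; chars 66.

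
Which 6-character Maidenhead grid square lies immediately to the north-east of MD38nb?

MD38oc

Longitude subsquare n = 13; +1 → 14 = o.
Latitude subsquare b = 1; +1 → 2 = c.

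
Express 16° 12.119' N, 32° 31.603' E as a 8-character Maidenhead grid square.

KK66ge38

Offset from 180°W / 90°S: lon 212.52672°, lat 106.20198°.
Field (20°×10°, letters A–R): lon ⌊212.52672/20⌋ = 10 → K; lat ⌊106.20198/10⌋ = 10 → K.
Square (2°×1°, digits 0–9): lon ⌊12.52672/2⌋ = 6; lat ⌊6.20198/1⌋ = 6.
Subsquare (5′×2.5′, letters a–x): lon ⌊0.52672/0.0833333⌋ = 6 → g; lat ⌊0.20198/0.0416667⌋ = 4 → e.
Extended square (30″×15″, digits 0–9): lon ⌊0.02672/0.00833333⌋ = 3; lat ⌊0.03532/0.00416667⌋ = 8.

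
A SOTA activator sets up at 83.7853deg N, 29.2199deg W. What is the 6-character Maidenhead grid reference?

HR53js

Add 180° to longitude and 90° to latitude: 150.7801, 173.7853.
Field (20°×10°, letters A–R): 150.7801/20 → 7 → H, 173.7853/10 → 17 → R; chars HR.
Square (2°×1°, digits 0–9): 10.7801/2 → 5, 3.7853/1 → 3; chars 53.
Subsquare (5′×2.5′, letters a–x): 0.7801/0.0833333 → 9 → j, 0.7853/0.0416667 → 18 → s; chars js.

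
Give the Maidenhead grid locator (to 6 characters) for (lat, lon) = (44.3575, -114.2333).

DN24vi

Offset from 180°W / 90°S: lon 65.7667°, lat 134.3575°.
Field: lon ⌊65.7667/20⌋ = 3 → D; lat ⌊134.3575/10⌋ = 13 → N.
Square: lon ⌊5.7667/2⌋ = 2; lat ⌊4.3575/1⌋ = 4.
Subsquare: lon ⌊1.7667/0.0833333⌋ = 21 → v; lat ⌊0.3575/0.0416667⌋ = 8 → i.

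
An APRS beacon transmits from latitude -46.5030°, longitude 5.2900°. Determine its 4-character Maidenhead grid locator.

JE23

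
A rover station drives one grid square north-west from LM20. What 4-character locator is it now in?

Longitude square 2; −1 → 1.
Latitude square 0; +1 → 1.

LM11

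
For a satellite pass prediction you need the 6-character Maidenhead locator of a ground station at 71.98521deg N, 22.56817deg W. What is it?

HQ81rx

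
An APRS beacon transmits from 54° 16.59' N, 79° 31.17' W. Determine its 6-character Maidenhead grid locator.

FO04fg

Offset from 180°W / 90°S: lon 100.4805°, lat 144.2765°.
Field (20°×10°, letters A–R): lon ⌊100.4805/20⌋ = 5 → F; lat ⌊144.2765/10⌋ = 14 → O.
Square (2°×1°, digits 0–9): lon ⌊0.4805/2⌋ = 0; lat ⌊4.2765/1⌋ = 4.
Subsquare (5′×2.5′, letters a–x): lon ⌊0.4805/0.0833333⌋ = 5 → f; lat ⌊0.2765/0.0416667⌋ = 6 → g.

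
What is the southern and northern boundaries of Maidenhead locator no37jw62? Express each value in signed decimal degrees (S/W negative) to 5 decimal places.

57.92500, 57.92917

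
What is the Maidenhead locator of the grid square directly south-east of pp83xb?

Longitude subsquare x = 23; +1 → 24, wraps to 0 = a, carry into square.
Longitude square 8; +1 → 9.
Latitude subsquare b = 1; −1 → 0 = a.

PP93aa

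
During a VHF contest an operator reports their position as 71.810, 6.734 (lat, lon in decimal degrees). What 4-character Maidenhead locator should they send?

JQ31

Offset from 180°W / 90°S: lon 186.73°, lat 161.81°.
Field: 186.73/20 → 9 → J, 161.81/10 → 16 → Q; chars JQ.
Square: 6.73/2 → 3, 1.81/1 → 1; chars 31.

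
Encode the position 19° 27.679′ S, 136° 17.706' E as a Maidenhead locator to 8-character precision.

PH80dm59

Offset from 180°W / 90°S: lon 316.29510°, lat 70.53868°.
Field (20°×10°, letters A–R): 316.29510/20 → 15 → P, 70.53868/10 → 7 → H; chars PH.
Square (2°×1°, digits 0–9): 16.29510/2 → 8, 0.53868/1 → 0; chars 80.
Subsquare (5′×2.5′, letters a–x): 0.29510/0.0833333 → 3 → d, 0.53868/0.0416667 → 12 → m; chars dm.
Extended square (30″×15″, digits 0–9): 0.04510/0.00833333 → 5, 0.03868/0.00416667 → 9; chars 59.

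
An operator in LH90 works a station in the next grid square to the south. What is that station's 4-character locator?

Latitude square 0; −1 → -1, wraps to 9, carry into field.
Latitude field H = 7; −1 → 6 = G.
The longitude characters are unchanged.

LG99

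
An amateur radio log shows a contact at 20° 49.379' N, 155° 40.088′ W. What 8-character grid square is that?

BL20dt97

Offset from 180°W / 90°S: lon 24.33187°, lat 110.82298°.
Field: lon ⌊24.33187/20⌋ = 1 → B; lat ⌊110.82298/10⌋ = 11 → L.
Square: lon ⌊4.33187/2⌋ = 2; lat ⌊0.82298/1⌋ = 0.
Subsquare: lon ⌊0.33187/0.0833333⌋ = 3 → d; lat ⌊0.82298/0.0416667⌋ = 19 → t.
Extended square: lon ⌊0.08187/0.00833333⌋ = 9; lat ⌊0.03132/0.00416667⌋ = 7.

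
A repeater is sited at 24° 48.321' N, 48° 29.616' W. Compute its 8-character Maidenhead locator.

GL54st03

Add 180° to longitude and 90° to latitude: 131.50640, 114.80535.
Field: 131.50640/20 → 6 → G, 114.80535/10 → 11 → L; chars GL.
Square: 11.50640/2 → 5, 4.80535/1 → 4; chars 54.
Subsquare: 1.50640/0.0833333 → 18 → s, 0.80535/0.0416667 → 19 → t; chars st.
Extended square: 0.00640/0.00833333 → 0, 0.01368/0.00416667 → 3; chars 03.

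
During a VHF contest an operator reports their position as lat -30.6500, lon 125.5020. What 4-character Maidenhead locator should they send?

Shift to the Maidenhead origin (180°W, 90°S): lon 305.50, lat 59.35.
Field: 305.50/20 → 15 → P, 59.35/10 → 5 → F; chars PF.
Square: 5.50/2 → 2, 9.35/1 → 9; chars 29.

PF29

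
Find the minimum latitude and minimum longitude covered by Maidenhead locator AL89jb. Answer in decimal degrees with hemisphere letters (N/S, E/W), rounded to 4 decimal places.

Field A=0, L=11: +0·20° lon, +11·10° lat → SW at lon -180°, lat 20°.
Square 8, 9: +8·2° lon, +9·1° lat → SW at lon -164°, lat 29°.
Subsquare j=9, b=1: +9·0.0833333° lon, +1·0.0416667° lat → SW at lon -163.25°, lat 29.0417°.
latitude 29.0417° N, longitude 163.2500° W.

29.0417° N, 163.2500° W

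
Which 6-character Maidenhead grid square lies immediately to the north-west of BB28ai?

BB18xj

Longitude subsquare a = 0; −1 → -1, wraps to 23 = x, carry into square.
Longitude square 2; −1 → 1.
Latitude subsquare i = 8; +1 → 9 = j.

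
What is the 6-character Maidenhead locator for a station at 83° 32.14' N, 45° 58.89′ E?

Offset from 180°W / 90°S: lon 225.9815°, lat 173.5357°.
Field: 225.9815/20 → 11 → L, 173.5357/10 → 17 → R; chars LR.
Square: 5.9815/2 → 2, 3.5357/1 → 3; chars 23.
Subsquare: 1.9815/0.0833333 → 23 → x, 0.5357/0.0416667 → 12 → m; chars xm.

LR23xm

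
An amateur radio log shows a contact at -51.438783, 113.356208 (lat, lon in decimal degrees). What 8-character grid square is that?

Shift to the Maidenhead origin (180°W, 90°S): lon 293.35621, lat 38.56122.
Field: lon ⌊293.35621/20⌋ = 14 → O; lat ⌊38.56122/10⌋ = 3 → D.
Square: lon ⌊13.35621/2⌋ = 6; lat ⌊8.56122/1⌋ = 8.
Subsquare: lon ⌊1.35621/0.0833333⌋ = 16 → q; lat ⌊0.56122/0.0416667⌋ = 13 → n.
Extended square: lon ⌊0.02287/0.00833333⌋ = 2; lat ⌊0.01955/0.00416667⌋ = 4.

OD68qn24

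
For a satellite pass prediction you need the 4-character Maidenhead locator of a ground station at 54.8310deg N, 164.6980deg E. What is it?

RO24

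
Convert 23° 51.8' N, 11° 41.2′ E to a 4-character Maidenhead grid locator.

JL53

Shift to the Maidenhead origin (180°W, 90°S): lon 191.69, lat 113.86.
Field: 191.69/20 → 9 → J, 113.86/10 → 11 → L; chars JL.
Square: 11.69/2 → 5, 3.86/1 → 3; chars 53.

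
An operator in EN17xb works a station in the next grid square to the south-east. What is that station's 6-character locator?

EN27aa

Longitude subsquare x = 23; +1 → 24, wraps to 0 = a, carry into square.
Longitude square 1; +1 → 2.
Latitude subsquare b = 1; −1 → 0 = a.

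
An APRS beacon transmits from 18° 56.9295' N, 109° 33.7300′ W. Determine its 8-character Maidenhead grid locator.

DK58fw27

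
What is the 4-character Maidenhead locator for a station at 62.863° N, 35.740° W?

HP22

Offset from 180°W / 90°S: lon 144.26°, lat 152.86°.
Field: 144.26/20 → 7 → H, 152.86/10 → 15 → P; chars HP.
Square: 4.26/2 → 2, 2.86/1 → 2; chars 22.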